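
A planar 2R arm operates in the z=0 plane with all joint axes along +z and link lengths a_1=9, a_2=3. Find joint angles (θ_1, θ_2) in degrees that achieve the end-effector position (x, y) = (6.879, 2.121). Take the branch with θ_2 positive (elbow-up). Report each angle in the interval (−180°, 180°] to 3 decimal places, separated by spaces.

cos θ_2 = (51.8193−9²−3²)/(2·9·3) = -0.7071; θ_2 = 134.9954° (elbow-up)
β = atan2(2.1210,6.8790) = 17.1361°; ψ = atan2(2.1215,6.8788) = 17.1402°
θ_1 = β − ψ = -0.0041°

-0.004 134.995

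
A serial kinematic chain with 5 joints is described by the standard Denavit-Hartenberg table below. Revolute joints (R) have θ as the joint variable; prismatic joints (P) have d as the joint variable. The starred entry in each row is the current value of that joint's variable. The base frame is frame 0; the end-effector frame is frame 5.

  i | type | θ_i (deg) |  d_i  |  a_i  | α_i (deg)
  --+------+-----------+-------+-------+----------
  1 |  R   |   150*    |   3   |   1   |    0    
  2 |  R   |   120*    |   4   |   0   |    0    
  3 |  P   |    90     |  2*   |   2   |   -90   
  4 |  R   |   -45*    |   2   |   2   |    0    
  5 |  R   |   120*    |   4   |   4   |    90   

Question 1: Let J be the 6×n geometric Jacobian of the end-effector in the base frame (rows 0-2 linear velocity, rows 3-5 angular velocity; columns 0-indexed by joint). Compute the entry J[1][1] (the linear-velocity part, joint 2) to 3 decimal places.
axis z_1 = (0.0000,0.0000,1.0000); lever o_n−o_1 = (4.4495,6.0000,3.5505)
cross product → J_v[:, 1] = (-6.0000,4.4495,0.0000)
J_ω[:, 1] = z_1
entry J[1][1] = 4.4495

4.449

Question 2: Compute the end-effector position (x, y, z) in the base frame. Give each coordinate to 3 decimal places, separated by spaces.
after link 1: o_1 = (-0.8660, 0.5000, 3.0000)
after link 2: o_2 = (-0.8660, 0.5000, 7.0000)
after link 3: o_3 = (1.1340, 0.5000, 9.0000)
after link 4: o_4 = (2.5482, 2.5000, 10.4142)
after link 5: o_5 = (3.5835, 6.5000, 6.5505)

3.583 6.500 6.551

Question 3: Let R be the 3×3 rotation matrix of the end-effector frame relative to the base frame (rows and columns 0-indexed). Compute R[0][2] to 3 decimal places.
End-effector z-axis (col 2 of R) = (0.9659,-0.0000,0.2588)
R[0][2] = 0.9659

0.966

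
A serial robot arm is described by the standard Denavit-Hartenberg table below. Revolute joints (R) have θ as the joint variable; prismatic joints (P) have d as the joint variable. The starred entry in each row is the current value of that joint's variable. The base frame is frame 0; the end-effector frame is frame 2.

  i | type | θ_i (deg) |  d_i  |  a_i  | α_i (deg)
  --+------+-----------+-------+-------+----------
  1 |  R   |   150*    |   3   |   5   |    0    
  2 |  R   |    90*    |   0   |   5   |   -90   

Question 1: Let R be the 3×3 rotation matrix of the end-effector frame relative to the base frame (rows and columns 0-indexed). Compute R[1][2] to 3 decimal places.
-0.500

End-effector z-axis (col 2 of R) = (0.8660,-0.5000,0.0000)
R[1][2] = -0.5000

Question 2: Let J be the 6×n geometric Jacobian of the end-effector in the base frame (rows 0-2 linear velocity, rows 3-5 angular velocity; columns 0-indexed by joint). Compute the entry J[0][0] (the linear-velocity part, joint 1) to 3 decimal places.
1.830

axis z_0 = ẑ; lever o_n−o_0 = (-6.8301,-1.8301,3.0000)
cross product → J_v[:, 0] = (1.8301,-6.8301,0.0000)
J_ω[:, 0] = z_0
entry J[0][0] = 1.8301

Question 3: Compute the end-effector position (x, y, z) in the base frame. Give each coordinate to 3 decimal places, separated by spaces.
-6.830 -1.830 3.000

after link 1: o_1 = (-4.3301, 2.5000, 3.0000)
after link 2: o_2 = (-6.8301, -1.8301, 3.0000)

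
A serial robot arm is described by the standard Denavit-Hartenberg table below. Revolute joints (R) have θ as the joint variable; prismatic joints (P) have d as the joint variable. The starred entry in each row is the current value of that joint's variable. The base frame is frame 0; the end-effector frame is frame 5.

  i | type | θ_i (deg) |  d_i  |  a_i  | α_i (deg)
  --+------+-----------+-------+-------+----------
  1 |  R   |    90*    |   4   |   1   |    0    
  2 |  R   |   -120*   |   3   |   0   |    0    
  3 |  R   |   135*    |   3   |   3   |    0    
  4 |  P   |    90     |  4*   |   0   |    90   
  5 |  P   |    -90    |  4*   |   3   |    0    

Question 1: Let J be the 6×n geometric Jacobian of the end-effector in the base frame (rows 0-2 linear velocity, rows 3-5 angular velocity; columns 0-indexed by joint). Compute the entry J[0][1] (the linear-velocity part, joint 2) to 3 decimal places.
axis z_1 = (0.0000,0.0000,1.0000); lever o_n−o_1 = (-1.8117,6.7615,7.0000)
cross product → J_v[:, 1] = (-6.7615,-1.8117,0.0000)
J_ω[:, 1] = z_1
entry J[0][1] = -6.7615

-6.761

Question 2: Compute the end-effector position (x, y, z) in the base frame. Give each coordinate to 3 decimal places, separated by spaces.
-1.812 7.761 11.000

after link 1: o_1 = (0.0000, 1.0000, 4.0000)
after link 2: o_2 = (0.0000, 1.0000, 7.0000)
after link 3: o_3 = (-0.7765, 3.8978, 10.0000)
after link 4: o_4 = (-0.7765, 3.8978, 14.0000)
after link 5: o_5 = (-1.8117, 7.7615, 11.0000)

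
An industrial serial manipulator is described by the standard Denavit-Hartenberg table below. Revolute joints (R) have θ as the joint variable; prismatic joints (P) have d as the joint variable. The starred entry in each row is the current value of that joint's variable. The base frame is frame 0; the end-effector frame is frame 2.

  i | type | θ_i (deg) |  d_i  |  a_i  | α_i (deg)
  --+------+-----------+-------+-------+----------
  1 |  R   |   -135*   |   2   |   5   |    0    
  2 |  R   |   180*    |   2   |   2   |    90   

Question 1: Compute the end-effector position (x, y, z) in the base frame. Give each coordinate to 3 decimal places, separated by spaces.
-2.121 -2.121 4.000

after link 1: o_1 = (-3.5355, -3.5355, 2.0000)
after link 2: o_2 = (-2.1213, -2.1213, 4.0000)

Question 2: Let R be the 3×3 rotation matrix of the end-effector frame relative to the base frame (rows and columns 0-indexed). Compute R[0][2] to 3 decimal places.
0.707

End-effector z-axis (col 2 of R) = (0.7071,-0.7071,0.0000)
R[0][2] = 0.7071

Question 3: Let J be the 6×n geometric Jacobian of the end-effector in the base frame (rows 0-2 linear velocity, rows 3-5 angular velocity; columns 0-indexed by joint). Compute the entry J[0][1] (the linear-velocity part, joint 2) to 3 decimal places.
axis z_1 = (0.0000,0.0000,1.0000); lever o_n−o_1 = (1.4142,1.4142,2.0000)
cross product → J_v[:, 1] = (-1.4142,1.4142,0.0000)
J_ω[:, 1] = z_1
entry J[0][1] = -1.4142

-1.414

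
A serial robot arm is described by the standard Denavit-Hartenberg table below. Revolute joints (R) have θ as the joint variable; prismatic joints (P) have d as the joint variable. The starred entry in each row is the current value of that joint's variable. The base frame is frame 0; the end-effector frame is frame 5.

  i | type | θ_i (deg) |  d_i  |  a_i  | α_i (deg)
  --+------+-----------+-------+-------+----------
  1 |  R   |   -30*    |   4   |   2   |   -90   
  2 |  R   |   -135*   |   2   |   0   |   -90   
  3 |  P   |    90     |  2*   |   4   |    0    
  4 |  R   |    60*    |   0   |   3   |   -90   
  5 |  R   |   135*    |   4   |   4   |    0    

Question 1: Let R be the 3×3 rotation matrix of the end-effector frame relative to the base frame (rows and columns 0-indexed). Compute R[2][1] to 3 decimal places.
0.933

End-effector y-axis (col 1 of R) = (0.2348,0.2727,0.9330)
R[2][1] = 0.9330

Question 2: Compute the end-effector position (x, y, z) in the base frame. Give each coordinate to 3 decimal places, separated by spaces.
after link 1: o_1 = (1.7321, -1.0000, 4.0000)
after link 2: o_2 = (2.7321, 0.7321, 4.0000)
after link 3: o_3 = (1.9568, -3.4392, 5.4142)
after link 4: o_4 = (2.7978, -5.6568, 3.5771)
after link 5: o_5 = (3.2296, -0.2731, 1.8949)

3.230 -0.273 1.895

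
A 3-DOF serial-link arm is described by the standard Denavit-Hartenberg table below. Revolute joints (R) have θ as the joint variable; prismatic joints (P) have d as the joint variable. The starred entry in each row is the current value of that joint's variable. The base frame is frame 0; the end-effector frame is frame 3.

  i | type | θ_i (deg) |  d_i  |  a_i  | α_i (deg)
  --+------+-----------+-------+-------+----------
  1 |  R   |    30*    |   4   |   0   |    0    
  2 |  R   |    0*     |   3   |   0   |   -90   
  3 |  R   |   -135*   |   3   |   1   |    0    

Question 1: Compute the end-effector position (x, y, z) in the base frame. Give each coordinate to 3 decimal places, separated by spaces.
-2.112 2.245 7.707

after link 1: o_1 = (0.0000, 0.0000, 4.0000)
after link 2: o_2 = (0.0000, 0.0000, 7.0000)
after link 3: o_3 = (-2.1124, 2.2445, 7.7071)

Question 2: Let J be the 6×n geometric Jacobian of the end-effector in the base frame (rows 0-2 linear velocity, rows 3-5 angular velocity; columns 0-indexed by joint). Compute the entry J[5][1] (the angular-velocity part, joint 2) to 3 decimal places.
1.000

axis z_1 = (0.0000,0.0000,1.0000); lever o_n−o_1 = (-2.1124,2.2445,3.7071)
cross product → J_v[:, 1] = (-2.2445,-2.1124,0.0000)
J_ω[:, 1] = z_1
entry J[5][1] = 1.0000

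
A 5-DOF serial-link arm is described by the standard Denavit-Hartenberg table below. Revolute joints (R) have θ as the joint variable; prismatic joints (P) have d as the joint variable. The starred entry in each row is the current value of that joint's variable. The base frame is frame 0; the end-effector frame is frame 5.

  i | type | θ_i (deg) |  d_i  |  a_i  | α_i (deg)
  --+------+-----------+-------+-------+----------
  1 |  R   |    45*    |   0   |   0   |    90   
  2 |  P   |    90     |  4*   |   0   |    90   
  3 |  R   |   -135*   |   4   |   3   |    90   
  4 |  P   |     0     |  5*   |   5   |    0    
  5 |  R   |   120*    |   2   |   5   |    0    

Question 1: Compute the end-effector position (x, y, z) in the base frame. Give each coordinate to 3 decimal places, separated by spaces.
9.469 2.312 -8.839

after link 1: o_1 = (0.0000, 0.0000, 0.0000)
after link 2: o_2 = (2.8284, -2.8284, 0.0000)
after link 3: o_3 = (4.1569, 1.5000, -2.1213)
after link 4: o_4 = (4.1569, 1.5000, -9.1924)
after link 5: o_5 = (9.4687, 2.3119, -8.8388)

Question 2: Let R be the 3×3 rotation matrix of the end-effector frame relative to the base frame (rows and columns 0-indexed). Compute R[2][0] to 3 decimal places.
End-effector x-axis (col 0 of R) = (0.8624,0.3624,0.3536)
R[2][0] = 0.3536

0.354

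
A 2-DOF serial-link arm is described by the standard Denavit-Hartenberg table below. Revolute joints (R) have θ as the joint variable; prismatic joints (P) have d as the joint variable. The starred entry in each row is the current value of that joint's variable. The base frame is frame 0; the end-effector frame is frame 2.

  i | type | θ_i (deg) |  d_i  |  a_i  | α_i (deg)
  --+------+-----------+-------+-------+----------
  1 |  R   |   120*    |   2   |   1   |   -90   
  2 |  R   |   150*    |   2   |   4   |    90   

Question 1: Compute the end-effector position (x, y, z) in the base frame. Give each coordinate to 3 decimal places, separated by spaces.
after link 1: o_1 = (-0.5000, 0.8660, 2.0000)
after link 2: o_2 = (-0.5000, -3.1340, 0.0000)

-0.500 -3.134 0.000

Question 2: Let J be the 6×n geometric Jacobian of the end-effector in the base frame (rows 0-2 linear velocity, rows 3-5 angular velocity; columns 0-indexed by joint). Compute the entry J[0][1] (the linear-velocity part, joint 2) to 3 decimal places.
1.000

axis z_1 = (-0.8660,-0.5000,0.0000); lever o_n−o_1 = (-0.0000,-4.0000,-2.0000)
cross product → J_v[:, 1] = (1.0000,-1.7321,3.4641)
J_ω[:, 1] = z_1
entry J[0][1] = 1.0000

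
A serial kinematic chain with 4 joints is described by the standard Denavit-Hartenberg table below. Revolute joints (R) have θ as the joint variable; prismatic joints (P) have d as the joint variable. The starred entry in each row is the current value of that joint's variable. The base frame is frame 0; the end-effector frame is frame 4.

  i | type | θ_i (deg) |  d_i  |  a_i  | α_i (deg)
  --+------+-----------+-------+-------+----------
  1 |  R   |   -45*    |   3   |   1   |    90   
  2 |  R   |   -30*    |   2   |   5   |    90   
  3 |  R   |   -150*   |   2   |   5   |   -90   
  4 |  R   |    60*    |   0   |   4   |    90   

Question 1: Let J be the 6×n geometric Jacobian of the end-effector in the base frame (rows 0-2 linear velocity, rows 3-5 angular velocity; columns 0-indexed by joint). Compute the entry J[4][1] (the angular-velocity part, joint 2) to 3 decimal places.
axis z_1 = (-0.7071,-0.7071,0.0000); lever o_n−o_1 = (0.9278,1.1935,1.7990)
cross product → J_v[:, 1] = (-1.2721,1.2721,-0.1878)
J_ω[:, 1] = z_1
entry J[4][1] = -0.7071

-0.707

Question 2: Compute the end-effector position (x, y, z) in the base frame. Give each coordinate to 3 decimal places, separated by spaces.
after link 1: o_1 = (0.7071, -0.7071, 3.0000)
after link 2: o_2 = (2.3548, -5.1832, 0.5000)
after link 3: o_3 = (0.7638, -0.0567, 0.9330)
after link 4: o_4 = (1.6350, 0.4864, 4.7990)

1.635 0.486 4.799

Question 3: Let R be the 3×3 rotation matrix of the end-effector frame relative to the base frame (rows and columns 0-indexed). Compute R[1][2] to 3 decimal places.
End-effector z-axis (col 2 of R) = (-0.3299,0.9422,-0.0580)
R[1][2] = 0.9422

0.942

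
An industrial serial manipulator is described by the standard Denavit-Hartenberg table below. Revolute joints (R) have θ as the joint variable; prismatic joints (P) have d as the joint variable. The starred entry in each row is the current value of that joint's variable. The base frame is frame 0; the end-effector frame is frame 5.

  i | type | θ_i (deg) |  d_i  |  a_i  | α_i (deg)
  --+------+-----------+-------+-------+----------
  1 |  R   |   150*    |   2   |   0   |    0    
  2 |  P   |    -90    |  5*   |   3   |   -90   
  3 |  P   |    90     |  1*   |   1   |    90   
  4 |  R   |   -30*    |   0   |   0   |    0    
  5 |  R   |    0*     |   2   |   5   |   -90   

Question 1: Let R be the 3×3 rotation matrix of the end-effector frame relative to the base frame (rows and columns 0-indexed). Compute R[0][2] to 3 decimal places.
-0.750

End-effector z-axis (col 2 of R) = (-0.7500,0.4330,-0.5000)
R[0][2] = -0.7500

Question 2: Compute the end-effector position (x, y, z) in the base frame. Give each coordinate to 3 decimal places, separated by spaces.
3.799 3.580 1.670

after link 1: o_1 = (0.0000, 0.0000, 2.0000)
after link 2: o_2 = (1.5000, 2.5981, 7.0000)
after link 3: o_3 = (0.6340, 3.0981, 6.0000)
after link 4: o_4 = (0.6340, 3.0981, 6.0000)
after link 5: o_5 = (3.7990, 3.5801, 1.6699)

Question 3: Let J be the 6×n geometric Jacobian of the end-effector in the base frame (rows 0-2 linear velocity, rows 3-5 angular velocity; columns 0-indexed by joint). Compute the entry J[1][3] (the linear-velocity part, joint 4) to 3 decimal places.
axis z_3 = (0.5000,0.8660,0.0000); lever o_n−o_3 = (3.1651,0.4821,-4.3301)
cross product → J_v[:, 3] = (-3.7500,2.1651,-2.5000)
J_ω[:, 3] = z_3
entry J[1][3] = 2.1651

2.165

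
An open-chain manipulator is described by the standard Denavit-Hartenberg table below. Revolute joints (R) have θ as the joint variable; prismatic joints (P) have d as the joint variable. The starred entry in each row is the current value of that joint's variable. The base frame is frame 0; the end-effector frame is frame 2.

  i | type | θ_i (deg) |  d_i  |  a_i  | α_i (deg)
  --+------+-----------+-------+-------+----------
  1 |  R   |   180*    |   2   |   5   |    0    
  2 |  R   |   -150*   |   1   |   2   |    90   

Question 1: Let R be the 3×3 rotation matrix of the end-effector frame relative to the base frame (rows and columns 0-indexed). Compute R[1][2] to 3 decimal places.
-0.866

End-effector z-axis (col 2 of R) = (0.5000,-0.8660,0.0000)
R[1][2] = -0.8660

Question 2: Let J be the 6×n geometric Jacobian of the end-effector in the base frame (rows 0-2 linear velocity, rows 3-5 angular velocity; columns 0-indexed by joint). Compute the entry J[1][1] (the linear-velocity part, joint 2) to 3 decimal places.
1.732

axis z_1 = (0.0000,0.0000,1.0000); lever o_n−o_1 = (1.7321,1.0000,1.0000)
cross product → J_v[:, 1] = (-1.0000,1.7321,0.0000)
J_ω[:, 1] = z_1
entry J[1][1] = 1.7321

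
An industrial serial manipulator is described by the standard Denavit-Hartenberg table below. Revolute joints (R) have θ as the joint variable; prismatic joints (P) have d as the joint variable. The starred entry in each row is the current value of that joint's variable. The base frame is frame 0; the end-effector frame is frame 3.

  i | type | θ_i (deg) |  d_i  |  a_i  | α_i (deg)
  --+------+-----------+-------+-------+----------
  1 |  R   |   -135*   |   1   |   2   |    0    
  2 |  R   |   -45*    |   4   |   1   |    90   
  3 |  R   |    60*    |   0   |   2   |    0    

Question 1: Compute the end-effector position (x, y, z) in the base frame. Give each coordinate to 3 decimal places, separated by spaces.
-3.414 -1.414 6.732

after link 1: o_1 = (-1.4142, -1.4142, 1.0000)
after link 2: o_2 = (-2.4142, -1.4142, 5.0000)
after link 3: o_3 = (-3.4142, -1.4142, 6.7321)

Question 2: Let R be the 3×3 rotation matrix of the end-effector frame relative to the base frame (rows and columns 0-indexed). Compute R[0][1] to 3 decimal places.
0.866

End-effector y-axis (col 1 of R) = (0.8660,0.0000,0.5000)
R[0][1] = 0.8660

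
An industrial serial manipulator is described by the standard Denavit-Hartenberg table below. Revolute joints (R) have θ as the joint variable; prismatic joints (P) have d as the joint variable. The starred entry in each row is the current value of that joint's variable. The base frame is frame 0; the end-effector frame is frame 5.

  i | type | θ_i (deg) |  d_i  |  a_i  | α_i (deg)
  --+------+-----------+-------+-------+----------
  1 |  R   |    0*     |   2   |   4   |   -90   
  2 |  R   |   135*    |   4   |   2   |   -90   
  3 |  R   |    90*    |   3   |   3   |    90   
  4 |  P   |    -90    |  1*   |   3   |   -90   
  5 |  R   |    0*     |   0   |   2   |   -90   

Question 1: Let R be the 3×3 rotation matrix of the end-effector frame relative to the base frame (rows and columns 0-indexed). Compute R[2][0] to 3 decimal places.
End-effector x-axis (col 0 of R) = (0.7071,-0.0000,-0.7071)
R[2][0] = -0.7071

-0.707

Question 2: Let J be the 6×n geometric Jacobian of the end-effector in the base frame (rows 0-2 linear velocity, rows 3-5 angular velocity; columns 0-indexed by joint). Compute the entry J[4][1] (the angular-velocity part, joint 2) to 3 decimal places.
axis z_1 = (0.0000,1.0000,0.0000); lever o_n−o_1 = (-0.7071,1.0000,-3.5355)
cross product → J_v[:, 1] = (-3.5355,-0.0000,0.7071)
J_ω[:, 1] = z_1
entry J[4][1] = 1.0000

1.000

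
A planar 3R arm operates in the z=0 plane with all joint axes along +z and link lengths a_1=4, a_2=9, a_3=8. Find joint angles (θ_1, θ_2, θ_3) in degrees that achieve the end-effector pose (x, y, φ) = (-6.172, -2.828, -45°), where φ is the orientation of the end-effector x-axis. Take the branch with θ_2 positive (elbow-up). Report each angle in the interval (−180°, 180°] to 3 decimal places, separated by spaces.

135.009 44.986 135.005

wrist centre = target − a_3·(cos φ, sin φ) = (-11.8289, 2.8289)
cos θ_2 = (147.9242−4²−9²)/(2·4·9) = 0.7073; θ_2 = 44.9859° (elbow-up)
β = atan2(2.8289,-11.8289) = 166.5504°; ψ = atan2(6.3624,10.3655) = 31.5417°
θ_1 = β − ψ = 135.0087°
θ_3 = φ − θ_1 − θ_2 = 135.0054° (wrapped to (-180°,180°])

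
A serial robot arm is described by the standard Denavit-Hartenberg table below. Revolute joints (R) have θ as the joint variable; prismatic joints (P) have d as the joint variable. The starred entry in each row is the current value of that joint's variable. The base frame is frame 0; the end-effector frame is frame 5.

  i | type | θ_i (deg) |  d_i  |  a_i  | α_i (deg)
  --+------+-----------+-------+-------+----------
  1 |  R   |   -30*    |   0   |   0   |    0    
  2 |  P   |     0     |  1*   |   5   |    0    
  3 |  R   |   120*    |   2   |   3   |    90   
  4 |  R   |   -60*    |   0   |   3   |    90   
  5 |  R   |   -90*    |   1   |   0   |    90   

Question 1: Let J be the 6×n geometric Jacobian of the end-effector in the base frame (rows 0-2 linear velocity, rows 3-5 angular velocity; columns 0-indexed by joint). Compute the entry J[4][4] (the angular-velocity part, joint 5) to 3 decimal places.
-0.866

axis z_4 = (-0.0000,-0.8660,-0.5000); lever o_n−o_4 = (0.0000,-0.8660,-0.5000)
cross product → J_v[:, 4] = (0.0000,-0.0000,0.0000)
J_ω[:, 4] = z_4
entry J[4][4] = -0.8660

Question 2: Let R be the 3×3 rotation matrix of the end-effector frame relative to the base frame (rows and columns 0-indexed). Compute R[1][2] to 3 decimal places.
End-effector z-axis (col 2 of R) = (-0.0000,-0.5000,0.8660)
R[1][2] = -0.5000

-0.500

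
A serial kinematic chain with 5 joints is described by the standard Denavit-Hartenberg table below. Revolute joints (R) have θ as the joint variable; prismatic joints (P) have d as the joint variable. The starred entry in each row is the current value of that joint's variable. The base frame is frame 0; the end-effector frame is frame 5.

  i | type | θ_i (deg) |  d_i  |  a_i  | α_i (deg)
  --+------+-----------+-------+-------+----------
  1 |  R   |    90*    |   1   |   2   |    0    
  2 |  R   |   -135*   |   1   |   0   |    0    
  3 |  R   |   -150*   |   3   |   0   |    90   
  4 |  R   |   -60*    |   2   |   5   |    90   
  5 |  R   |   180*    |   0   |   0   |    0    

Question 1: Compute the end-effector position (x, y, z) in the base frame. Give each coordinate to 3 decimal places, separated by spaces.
-1.897 4.579 0.670

after link 1: o_1 = (0.0000, 2.0000, 1.0000)
after link 2: o_2 = (0.0000, 2.0000, 2.0000)
after link 3: o_3 = (0.0000, 2.0000, 5.0000)
after link 4: o_4 = (-1.8972, 4.5789, 0.6699)
after link 5: o_5 = (-1.8972, 4.5789, 0.6699)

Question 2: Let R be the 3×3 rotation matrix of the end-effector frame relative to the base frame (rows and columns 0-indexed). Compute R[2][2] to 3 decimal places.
End-effector z-axis (col 2 of R) = (0.8365,-0.2241,-0.5000)
R[2][2] = -0.5000

-0.500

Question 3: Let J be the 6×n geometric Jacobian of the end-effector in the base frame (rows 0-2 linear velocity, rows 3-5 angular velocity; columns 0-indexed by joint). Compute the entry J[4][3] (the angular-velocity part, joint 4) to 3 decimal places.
0.966

axis z_3 = (0.2588,0.9659,0.0000); lever o_n−o_3 = (-1.8972,2.5789,-4.3301)
cross product → J_v[:, 3] = (-4.1826,1.1207,2.5000)
J_ω[:, 3] = z_3
entry J[4][3] = 0.9659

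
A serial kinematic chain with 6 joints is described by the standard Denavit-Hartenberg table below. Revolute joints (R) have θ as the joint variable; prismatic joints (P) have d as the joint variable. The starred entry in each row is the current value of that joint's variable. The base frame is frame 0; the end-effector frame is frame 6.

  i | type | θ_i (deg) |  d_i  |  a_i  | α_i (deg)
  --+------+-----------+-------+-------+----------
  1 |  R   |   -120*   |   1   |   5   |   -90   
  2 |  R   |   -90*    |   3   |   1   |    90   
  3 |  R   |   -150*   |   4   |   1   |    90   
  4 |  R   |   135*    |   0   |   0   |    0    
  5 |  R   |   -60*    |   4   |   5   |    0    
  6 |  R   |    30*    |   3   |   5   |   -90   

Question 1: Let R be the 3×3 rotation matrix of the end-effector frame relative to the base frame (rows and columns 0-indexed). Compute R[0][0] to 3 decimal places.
End-effector x-axis (col 0 of R) = (0.5950,0.7718,0.2241)
R[0][0] = 0.5950

0.595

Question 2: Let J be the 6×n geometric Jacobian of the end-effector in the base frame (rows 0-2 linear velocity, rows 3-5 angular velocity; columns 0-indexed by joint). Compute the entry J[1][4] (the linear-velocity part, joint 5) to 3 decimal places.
axis z_4 = (0.7500,-0.4330,-0.5000); lever o_n−o_4 = (10.0796,5.3341,-3.5000)
cross product → J_v[:, 4] = (4.1826,-2.4148,8.3652)
J_ω[:, 4] = z_4
entry J[1][4] = -2.4148

-2.415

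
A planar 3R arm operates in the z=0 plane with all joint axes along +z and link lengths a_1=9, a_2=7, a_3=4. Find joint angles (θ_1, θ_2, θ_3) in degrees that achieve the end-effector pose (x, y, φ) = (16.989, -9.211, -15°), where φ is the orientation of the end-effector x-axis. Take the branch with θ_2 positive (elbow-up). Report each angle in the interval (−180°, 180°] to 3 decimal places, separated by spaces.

-45.002 30.003 -0.001

wrist centre = target − a_3·(cos φ, sin φ) = (13.1253, -8.1757)
cos θ_2 = (239.1159−9²−7²)/(2·9·7) = 0.8660; θ_2 = 30.0030° (elbow-up)
β = atan2(-8.1757,13.1253) = -31.9187°; ψ = atan2(3.5003,15.0620) = 13.0830°
θ_1 = β − ψ = -45.0017°
θ_3 = φ − θ_1 − θ_2 = -0.0013° (wrapped to (-180°,180°])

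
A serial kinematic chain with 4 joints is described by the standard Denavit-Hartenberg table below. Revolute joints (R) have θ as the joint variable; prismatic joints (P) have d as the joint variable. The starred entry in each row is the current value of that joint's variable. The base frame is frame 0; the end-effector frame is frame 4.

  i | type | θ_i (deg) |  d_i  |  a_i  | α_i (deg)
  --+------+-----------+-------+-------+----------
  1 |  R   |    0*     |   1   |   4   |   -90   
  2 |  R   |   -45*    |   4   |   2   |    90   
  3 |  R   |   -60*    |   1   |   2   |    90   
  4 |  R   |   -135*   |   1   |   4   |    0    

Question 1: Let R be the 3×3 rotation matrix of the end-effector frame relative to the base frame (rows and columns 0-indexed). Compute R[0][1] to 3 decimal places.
End-effector y-axis (col 1 of R) = (0.7500,-0.6124,-0.2500)
R[0][1] = 0.7500

0.750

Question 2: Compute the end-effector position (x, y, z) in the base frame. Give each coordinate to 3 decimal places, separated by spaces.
after link 1: o_1 = (4.0000, 0.0000, 1.0000)
after link 2: o_2 = (5.4142, 4.0000, 2.4142)
after link 3: o_3 = (5.4142, 2.2679, 3.8284)
after link 4: o_4 = (5.8018, 4.2174, 0.2161)

5.802 4.217 0.216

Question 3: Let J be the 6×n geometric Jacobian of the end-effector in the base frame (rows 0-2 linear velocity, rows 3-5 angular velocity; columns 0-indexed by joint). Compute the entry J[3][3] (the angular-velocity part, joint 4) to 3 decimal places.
axis z_3 = (-0.6124,-0.5000,-0.6124); lever o_n−o_3 = (0.3876,1.9495,-3.6124)
cross product → J_v[:, 3] = (3.0000,-2.4495,-1.0000)
J_ω[:, 3] = z_3
entry J[3][3] = -0.6124

-0.612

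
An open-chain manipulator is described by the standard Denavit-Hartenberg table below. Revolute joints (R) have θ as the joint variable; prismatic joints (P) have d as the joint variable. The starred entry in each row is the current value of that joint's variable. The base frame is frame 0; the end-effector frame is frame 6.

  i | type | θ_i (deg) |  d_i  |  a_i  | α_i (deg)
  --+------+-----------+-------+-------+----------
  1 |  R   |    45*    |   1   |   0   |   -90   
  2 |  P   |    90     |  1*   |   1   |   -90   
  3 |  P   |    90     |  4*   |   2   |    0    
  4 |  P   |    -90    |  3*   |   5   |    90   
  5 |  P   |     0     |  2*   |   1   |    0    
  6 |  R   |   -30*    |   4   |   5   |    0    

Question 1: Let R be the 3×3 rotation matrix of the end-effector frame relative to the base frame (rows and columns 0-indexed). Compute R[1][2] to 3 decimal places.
0.707

End-effector z-axis (col 2 of R) = (-0.7071,0.7071,0.0000)
R[1][2] = 0.7071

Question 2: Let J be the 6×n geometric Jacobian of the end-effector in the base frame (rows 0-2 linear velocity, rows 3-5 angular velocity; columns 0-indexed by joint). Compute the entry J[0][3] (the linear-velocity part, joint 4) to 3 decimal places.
-0.707

prismatic axis z_3 = (-0.7071,-0.7071,-0.0000)
J_v[:, 3] = z_3; J_ω[:, 3] = (0,0,0)
entry J[0][3] = -0.7071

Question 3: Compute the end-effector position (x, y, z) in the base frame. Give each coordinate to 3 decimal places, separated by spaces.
-6.718 0.354 -10.330

after link 1: o_1 = (0.0000, 0.0000, 1.0000)
after link 2: o_2 = (-0.7071, 0.7071, 0.0000)
after link 3: o_3 = (-2.1213, -3.5355, -0.0000)
after link 4: o_4 = (-4.2426, -5.6569, -5.0000)
after link 5: o_5 = (-5.6569, -4.2426, -6.0000)
after link 6: o_6 = (-6.7175, 0.3536, -10.3301)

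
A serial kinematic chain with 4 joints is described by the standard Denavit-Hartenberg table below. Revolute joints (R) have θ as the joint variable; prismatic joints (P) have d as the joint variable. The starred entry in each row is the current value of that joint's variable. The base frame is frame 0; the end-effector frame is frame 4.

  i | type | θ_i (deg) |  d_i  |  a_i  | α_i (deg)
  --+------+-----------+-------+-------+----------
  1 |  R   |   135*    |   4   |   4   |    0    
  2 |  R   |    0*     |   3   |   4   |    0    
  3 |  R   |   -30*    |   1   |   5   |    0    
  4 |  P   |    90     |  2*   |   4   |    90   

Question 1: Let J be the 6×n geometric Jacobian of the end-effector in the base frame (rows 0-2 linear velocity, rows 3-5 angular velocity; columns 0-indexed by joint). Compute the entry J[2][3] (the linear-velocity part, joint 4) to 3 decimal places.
prismatic axis z_3 = (0.0000,0.0000,1.0000)
J_v[:, 3] = z_3; J_ω[:, 3] = (0,0,0)
entry J[2][3] = 1.0000

1.000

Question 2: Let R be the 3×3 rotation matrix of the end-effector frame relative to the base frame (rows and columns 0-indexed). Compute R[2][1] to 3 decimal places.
1.000

End-effector y-axis (col 1 of R) = (0.0000,-0.0000,1.0000)
R[2][1] = 1.0000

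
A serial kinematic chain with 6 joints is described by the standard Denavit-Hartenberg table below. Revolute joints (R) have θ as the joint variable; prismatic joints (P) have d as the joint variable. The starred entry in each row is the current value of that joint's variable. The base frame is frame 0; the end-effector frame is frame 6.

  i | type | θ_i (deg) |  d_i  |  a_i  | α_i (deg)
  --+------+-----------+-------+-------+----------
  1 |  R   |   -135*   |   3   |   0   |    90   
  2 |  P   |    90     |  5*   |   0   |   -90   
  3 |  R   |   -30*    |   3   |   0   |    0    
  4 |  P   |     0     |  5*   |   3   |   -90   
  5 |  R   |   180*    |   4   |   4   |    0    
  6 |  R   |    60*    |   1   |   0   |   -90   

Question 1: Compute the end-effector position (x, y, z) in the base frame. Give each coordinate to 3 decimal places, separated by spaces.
after link 1: o_1 = (0.0000, 0.0000, 3.0000)
after link 2: o_2 = (-3.5355, 3.5355, 3.0000)
after link 3: o_3 = (-1.4142, 5.6569, 3.0000)
after link 4: o_4 = (1.0607, 10.2530, 5.5981)
after link 5: o_5 = (4.9244, 6.3893, 4.1340)
after link 6: o_6 = (5.5367, 5.7770, 4.6340)

5.537 5.777 4.634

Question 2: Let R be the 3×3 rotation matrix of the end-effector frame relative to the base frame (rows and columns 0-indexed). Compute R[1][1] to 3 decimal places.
0.612

End-effector y-axis (col 1 of R) = (-0.6124,0.6124,-0.5000)
R[1][1] = 0.6124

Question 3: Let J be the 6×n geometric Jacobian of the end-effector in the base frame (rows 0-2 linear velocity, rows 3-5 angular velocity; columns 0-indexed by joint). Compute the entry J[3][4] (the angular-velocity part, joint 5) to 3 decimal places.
axis z_4 = (0.6124,-0.6124,0.5000); lever o_n−o_4 = (4.4761,-4.4761,-0.9641)
cross product → J_v[:, 4] = (2.8284,2.8284,-0.0000)
J_ω[:, 4] = z_4
entry J[3][4] = 0.6124

0.612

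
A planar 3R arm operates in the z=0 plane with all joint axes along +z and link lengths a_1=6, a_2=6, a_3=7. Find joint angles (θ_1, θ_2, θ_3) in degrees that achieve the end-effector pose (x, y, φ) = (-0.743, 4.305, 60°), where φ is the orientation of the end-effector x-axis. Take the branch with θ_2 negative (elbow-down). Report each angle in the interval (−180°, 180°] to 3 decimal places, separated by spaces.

-90.005 -134.997 -74.998

wrist centre = target − a_3·(cos φ, sin φ) = (-4.2430, -1.7572)
cos θ_2 = (21.0907−6²−6²)/(2·6·6) = -0.7071; θ_2 = -134.9973° (elbow-down)
β = atan2(-1.7572,-4.2430) = -157.5038°; ψ = atan2(-4.2428,1.7576) = -67.4986°
θ_1 = β − ψ = -90.0052°
θ_3 = φ − θ_1 − θ_2 = -74.9975° (wrapped to (-180°,180°])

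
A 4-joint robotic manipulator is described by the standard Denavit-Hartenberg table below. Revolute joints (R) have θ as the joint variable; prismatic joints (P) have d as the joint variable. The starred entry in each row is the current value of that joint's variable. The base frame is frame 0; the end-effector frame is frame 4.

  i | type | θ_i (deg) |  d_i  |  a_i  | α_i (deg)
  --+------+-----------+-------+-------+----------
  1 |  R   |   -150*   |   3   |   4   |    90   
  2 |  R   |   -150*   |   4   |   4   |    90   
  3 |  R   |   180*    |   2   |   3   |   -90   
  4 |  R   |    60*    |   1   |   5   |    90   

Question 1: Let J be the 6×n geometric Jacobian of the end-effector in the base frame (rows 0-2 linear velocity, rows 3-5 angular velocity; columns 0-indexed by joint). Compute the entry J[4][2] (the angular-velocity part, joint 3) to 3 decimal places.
axis z_2 = (0.4330,0.2500,0.8660); lever o_n−o_2 = (-4.6340,-3.8301,0.7321)
cross product → J_v[:, 2] = (3.5000,-4.3301,-0.5000)
J_ω[:, 2] = z_2
entry J[4][2] = 0.2500

0.250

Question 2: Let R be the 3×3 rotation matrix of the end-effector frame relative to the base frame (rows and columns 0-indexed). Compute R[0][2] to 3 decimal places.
-0.433

End-effector z-axis (col 2 of R) = (-0.4330,-0.2500,0.8660)
R[0][2] = -0.4330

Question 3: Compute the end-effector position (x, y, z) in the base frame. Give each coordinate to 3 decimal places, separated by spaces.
after link 1: o_1 = (-3.4641, -2.0000, 3.0000)
after link 2: o_2 = (-2.4641, 3.1962, 1.0000)
after link 3: o_3 = (-3.8481, 2.3971, 4.2321)
after link 4: o_4 = (-7.0981, -0.6340, 1.7321)

-7.098 -0.634 1.732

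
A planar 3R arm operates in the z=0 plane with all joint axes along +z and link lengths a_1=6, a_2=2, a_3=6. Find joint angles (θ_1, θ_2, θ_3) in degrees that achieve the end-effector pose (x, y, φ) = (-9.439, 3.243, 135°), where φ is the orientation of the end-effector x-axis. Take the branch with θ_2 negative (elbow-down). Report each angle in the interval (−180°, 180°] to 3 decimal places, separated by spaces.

-150.004 -119.996 45.000

wrist centre = target − a_3·(cos φ, sin φ) = (-5.1964, -0.9996)
cos θ_2 = (28.0014−6²−2²)/(2·6·2) = -0.4999; θ_2 = -119.9961° (elbow-down)
β = atan2(-0.9996,-5.1964) = -169.1108°; ψ = atan2(-1.7321,5.0001) = -19.1069°
θ_1 = β − ψ = -150.0040°
θ_3 = φ − θ_1 − θ_2 = 45.0000° (wrapped to (-180°,180°])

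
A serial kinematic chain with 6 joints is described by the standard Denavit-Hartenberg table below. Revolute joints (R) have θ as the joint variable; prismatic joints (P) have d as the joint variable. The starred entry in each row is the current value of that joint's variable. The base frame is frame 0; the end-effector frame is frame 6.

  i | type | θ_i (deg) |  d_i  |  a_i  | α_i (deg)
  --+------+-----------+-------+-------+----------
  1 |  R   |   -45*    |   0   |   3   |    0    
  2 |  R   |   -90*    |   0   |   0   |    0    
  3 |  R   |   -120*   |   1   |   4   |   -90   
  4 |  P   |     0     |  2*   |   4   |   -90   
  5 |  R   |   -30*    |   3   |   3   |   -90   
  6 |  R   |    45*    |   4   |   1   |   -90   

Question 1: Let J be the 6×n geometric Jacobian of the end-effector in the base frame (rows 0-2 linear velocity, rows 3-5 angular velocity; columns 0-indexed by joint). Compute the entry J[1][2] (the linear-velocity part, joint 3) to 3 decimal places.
-3.795

axis z_2 = (0.0000,0.0000,1.0000); lever o_n−o_2 = (-3.7953,12.6595,-1.2929)
cross product → J_v[:, 2] = (-12.6595,-3.7953,0.0000)
J_ω[:, 2] = z_2
entry J[1][2] = -3.7953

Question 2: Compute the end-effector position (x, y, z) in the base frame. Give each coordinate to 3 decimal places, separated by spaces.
-1.674 10.538 -1.293

after link 1: o_1 = (2.1213, -2.1213, 0.0000)
after link 2: o_2 = (2.1213, -2.1213, 0.0000)
after link 3: o_3 = (1.0860, 1.7424, 1.0000)
after link 4: o_4 = (-1.8811, 5.0884, 1.0000)
after link 5: o_5 = (-4.0024, 7.2098, -2.0000)
after link 6: o_6 = (-1.6740, 10.5382, -1.2929)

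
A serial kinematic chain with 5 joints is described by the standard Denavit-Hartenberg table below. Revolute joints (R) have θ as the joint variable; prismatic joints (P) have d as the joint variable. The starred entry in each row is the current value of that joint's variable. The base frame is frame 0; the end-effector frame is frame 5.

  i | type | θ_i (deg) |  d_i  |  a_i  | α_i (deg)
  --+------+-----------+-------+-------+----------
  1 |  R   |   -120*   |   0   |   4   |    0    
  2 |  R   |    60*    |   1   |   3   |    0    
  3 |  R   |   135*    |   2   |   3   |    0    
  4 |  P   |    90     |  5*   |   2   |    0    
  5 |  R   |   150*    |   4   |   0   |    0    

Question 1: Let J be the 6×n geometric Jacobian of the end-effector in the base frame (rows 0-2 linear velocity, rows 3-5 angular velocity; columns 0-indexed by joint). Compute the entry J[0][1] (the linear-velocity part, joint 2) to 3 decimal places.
-0.817

axis z_1 = (0.0000,0.0000,1.0000); lever o_n−o_1 = (0.3446,0.8173,12.0000)
cross product → J_v[:, 1] = (-0.8173,0.3446,0.0000)
J_ω[:, 1] = z_1
entry J[0][1] = -0.8173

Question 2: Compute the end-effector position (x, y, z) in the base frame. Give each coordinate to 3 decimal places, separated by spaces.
-1.655 -2.647 12.000

after link 1: o_1 = (-2.0000, -3.4641, 0.0000)
after link 2: o_2 = (-0.5000, -6.0622, 1.0000)
after link 3: o_3 = (0.2765, -3.1644, 3.0000)
after link 4: o_4 = (-1.6554, -2.6468, 8.0000)
after link 5: o_5 = (-1.6554, -2.6468, 12.0000)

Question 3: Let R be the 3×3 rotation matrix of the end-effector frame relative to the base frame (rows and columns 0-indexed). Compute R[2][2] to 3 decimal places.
1.000

End-effector z-axis (col 2 of R) = (0.0000,0.0000,1.0000)
R[2][2] = 1.0000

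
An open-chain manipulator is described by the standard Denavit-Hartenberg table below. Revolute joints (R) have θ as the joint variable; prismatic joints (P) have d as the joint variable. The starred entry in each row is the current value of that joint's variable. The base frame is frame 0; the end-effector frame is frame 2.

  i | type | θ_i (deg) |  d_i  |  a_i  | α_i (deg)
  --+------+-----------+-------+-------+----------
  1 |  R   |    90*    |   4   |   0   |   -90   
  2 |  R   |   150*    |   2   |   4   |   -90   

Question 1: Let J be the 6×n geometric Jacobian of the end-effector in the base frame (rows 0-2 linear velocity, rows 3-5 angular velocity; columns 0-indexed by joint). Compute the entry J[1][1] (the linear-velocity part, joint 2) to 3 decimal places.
-2.000

axis z_1 = (-1.0000,0.0000,0.0000); lever o_n−o_1 = (-2.0000,-3.4641,-2.0000)
cross product → J_v[:, 1] = (0.0000,-2.0000,3.4641)
J_ω[:, 1] = z_1
entry J[1][1] = -2.0000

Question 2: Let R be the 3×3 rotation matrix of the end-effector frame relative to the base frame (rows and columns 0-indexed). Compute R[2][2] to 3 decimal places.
End-effector z-axis (col 2 of R) = (-0.0000,-0.5000,0.8660)
R[2][2] = 0.8660

0.866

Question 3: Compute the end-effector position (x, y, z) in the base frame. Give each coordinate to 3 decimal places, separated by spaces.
-2.000 -3.464 2.000

after link 1: o_1 = (0.0000, 0.0000, 4.0000)
after link 2: o_2 = (-2.0000, -3.4641, 2.0000)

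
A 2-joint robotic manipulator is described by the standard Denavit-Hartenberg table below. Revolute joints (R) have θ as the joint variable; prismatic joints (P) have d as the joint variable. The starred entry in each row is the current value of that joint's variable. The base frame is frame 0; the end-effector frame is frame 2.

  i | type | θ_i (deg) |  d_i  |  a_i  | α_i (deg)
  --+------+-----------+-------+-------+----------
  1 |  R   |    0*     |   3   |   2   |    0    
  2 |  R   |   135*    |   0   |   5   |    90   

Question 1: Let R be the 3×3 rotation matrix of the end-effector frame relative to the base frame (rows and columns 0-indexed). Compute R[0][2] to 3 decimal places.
End-effector z-axis (col 2 of R) = (0.7071,0.7071,0.0000)
R[0][2] = 0.7071

0.707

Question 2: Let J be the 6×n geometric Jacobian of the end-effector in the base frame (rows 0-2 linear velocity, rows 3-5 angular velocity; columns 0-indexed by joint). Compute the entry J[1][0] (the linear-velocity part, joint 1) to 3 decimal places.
axis z_0 = ẑ; lever o_n−o_0 = (-1.5355,3.5355,3.0000)
cross product → J_v[:, 0] = (-3.5355,-1.5355,0.0000)
J_ω[:, 0] = z_0
entry J[1][0] = -1.5355

-1.536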